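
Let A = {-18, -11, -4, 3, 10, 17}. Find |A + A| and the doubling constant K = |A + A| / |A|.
K = |A + A| / |A| = 11/6

Enumerate A + A = {a + b : a, b ∈ A}. With |A| = 6, there are |A|^2 = 36 ordered sum pairs; collecting distinct values, A + A = {-36, -29, -22, -15, -8, -1, 6, 13, 20, 27, 34}, so |A + A| = 11. Thus K = 11/6. Here |A + A| = 2|A| − 1 = 11, the minimum possible — so K = 11/6 is minimal, which holds iff A is an arithmetic progression.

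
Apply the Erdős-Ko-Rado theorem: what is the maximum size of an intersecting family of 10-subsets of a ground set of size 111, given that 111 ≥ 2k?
max |F| = C(110, 9) = 4643330358810

The Erdős-Ko-Rado theorem states: for n ≥ 2k, an intersecting family of k-subsets of an n-element set has size at most C(n − 1, k − 1), with equality for 'star' families {A ⊆ [n] : |A| = k, i ∈ A} (fix an element i). For n = 111, k = 10: C(110, 9) = 4643330358810.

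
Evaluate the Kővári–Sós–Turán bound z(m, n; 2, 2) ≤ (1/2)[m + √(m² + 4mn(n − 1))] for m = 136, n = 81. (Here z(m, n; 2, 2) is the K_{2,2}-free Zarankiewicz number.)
z(136, 81; 2, 2) ≤ (1/2)[136 + √(136² + 4·136·81·80)] = (1/2)[136 + √3543616] = 1009.2247

Kővári–Sós–Turán: let r_1, ..., r_136 be the row sums and z = Σ r_i the total number of 1s. Each pair of columns can share at most one row with both entries 1 (else a 2×2 all-ones block appears), so Σ_i C(r_i, 2) ≤ C(81, 2) = 3240. By convexity Σ_i C(r_i, 2) ≥ 136·C(z/136, 2) = z(z − 136)/(2·136), giving z² − 136z − 136·81·80 ≤ 0 and hence z ≤ (1/2)[136 + √(18496 + 4·881280)] = (1/2)[136 + √3543616] ≈ (1/2)(136 + 1882.4495) = 1009.2247.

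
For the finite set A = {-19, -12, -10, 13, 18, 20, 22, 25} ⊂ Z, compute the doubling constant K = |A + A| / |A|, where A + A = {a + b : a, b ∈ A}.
K = |A + A| / |A| = 29/8

Enumerate A + A = {a + b : a, b ∈ A}. With |A| = 8, there are |A|^2 = 64 ordered sum pairs; collecting distinct values, A + A = {-38, -31, -29, -24, -22, -20, -6, -1, 1, 3, 6, 8, 10, 12, 13, 15, 26, 31, 33, 35, 36, 38, 40, 42, 43, 44, 45, 47, 50}, so |A + A| = 29. Thus K = 29/8. For comparison, the minimum possible |A + A| over all 8-element sets is 2·8 − 1 = 15 (so min K = 15/8), attained only by arithmetic progressions.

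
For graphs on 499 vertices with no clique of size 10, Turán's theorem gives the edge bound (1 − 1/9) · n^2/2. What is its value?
Turán density bound = (8/9) · 499^2/2 = 996004/9 ≈ 110667.1111

Turán's theorem: ex(n, K_{r+1}) is achieved by the complete r-partite Turán graph T(n, r) with parts as balanced as possible, and is at most (1 − 1/r) · n^2/2. For r = 9, n = 499: the density bound is (8/9) · 249001/2 = 996004/9 ≈ 110667.1111. The integer-valued extremum is e(T(499, 9)) = 110666, which is strictly less than the density bound 996004/9 since 9 ∤ 499 (the parts of T(499, 9) cannot all be equal).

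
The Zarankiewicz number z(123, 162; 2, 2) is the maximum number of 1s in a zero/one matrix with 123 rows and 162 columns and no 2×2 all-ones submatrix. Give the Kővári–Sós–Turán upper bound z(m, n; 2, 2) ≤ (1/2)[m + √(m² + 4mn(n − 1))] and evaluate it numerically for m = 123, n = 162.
z(123, 162; 2, 2) ≤ (1/2)[123 + √(123² + 4·123·162·161)] = (1/2)[123 + √12847473] = 1853.6686

Kővári–Sós–Turán: let r_1, ..., r_123 be the row sums and z = Σ r_i the total number of 1s. Each pair of columns can share at most one row with both entries 1 (else a 2×2 all-ones block appears), so Σ_i C(r_i, 2) ≤ C(162, 2) = 13041. By convexity Σ_i C(r_i, 2) ≥ 123·C(z/123, 2) = z(z − 123)/(2·123), giving z² − 123z − 123·162·161 ≤ 0 and hence z ≤ (1/2)[123 + √(15129 + 4·3208086)] = (1/2)[123 + √12847473] ≈ (1/2)(123 + 3584.3372) = 1853.6686.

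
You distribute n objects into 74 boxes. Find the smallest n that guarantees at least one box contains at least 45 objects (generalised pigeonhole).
n = (45 − 1)·74 + 1 = 3257

By the generalised pigeonhole principle, to guarantee some box contains ≥ r objects we need more than (r − 1) · k objects total. Threshold: n = (r − 1) · k + 1. With r = 45 and k = 74: n = 44 · 74 + 1 = 3256 + 1 = 3257. For n = 3256 = 44 · 74, we can put exactly 44 objects in every box, avoiding 45 in any single one — so 3257 is tight.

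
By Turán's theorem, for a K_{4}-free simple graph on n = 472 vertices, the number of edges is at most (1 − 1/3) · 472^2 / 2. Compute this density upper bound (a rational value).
Turán density bound = (2/3) · 472^2/2 = 222784/3 ≈ 74261.3333

Turán's theorem: ex(n, K_{r+1}) is achieved by the complete r-partite Turán graph T(n, r) with parts as balanced as possible, and is at most (1 − 1/r) · n^2/2. For r = 3, n = 472: the density bound is (2/3) · 222784/2 = 222784/3 ≈ 74261.3333. The integer-valued extremum is e(T(472, 3)) = 74261, which is strictly less than the density bound 222784/3 since 3 ∤ 472 (the parts of T(472, 3) cannot all be equal).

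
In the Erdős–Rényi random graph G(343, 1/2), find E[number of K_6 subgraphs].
E[# K_6] = C(343, 6) · (1/2)^C(6, 2) = 2164399496259 / 2^15 ≈ 66052230.720795

For each 6-subset S of vertices (there are C(343, 6) = 2164399496259 such S), let X_S = 1 if S induces a K_6 (all C(6, 2) = 15 edges present). Then P(X_S = 1) = (1/2)^15 = 1/32768. By linearity of expectation, E[# K_6] = C(343, 6) · (1/2)^15 = 2164399496259 / 32768 ≈ 66052230.720795.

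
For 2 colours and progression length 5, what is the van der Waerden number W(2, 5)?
W(2, 5) = 178

W(2, 5) = 178. The lower bound W(2, 5) > 177 comes from an explicit good 2-colouring of [1, 177]; the upper bound W(2, 5) ≤ 178 was verified by exhaustive search over 2-colourings of [1, 178].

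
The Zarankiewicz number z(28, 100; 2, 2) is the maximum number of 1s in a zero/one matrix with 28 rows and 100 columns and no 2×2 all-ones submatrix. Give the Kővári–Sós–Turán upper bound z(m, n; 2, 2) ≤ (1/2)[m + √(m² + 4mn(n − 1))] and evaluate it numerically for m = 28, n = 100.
z(28, 100; 2, 2) ≤ (1/2)[28 + √(28² + 4·28·100·99)] = (1/2)[28 + √1109584] = 540.684

Kővári–Sós–Turán: let r_1, ..., r_28 be the row sums and z = Σ r_i the total number of 1s. Each pair of columns can share at most one row with both entries 1 (else a 2×2 all-ones block appears), so Σ_i C(r_i, 2) ≤ C(100, 2) = 4950. By convexity Σ_i C(r_i, 2) ≥ 28·C(z/28, 2) = z(z − 28)/(2·28), giving z² − 28z − 28·100·99 ≤ 0 and hence z ≤ (1/2)[28 + √(784 + 4·277200)] = (1/2)[28 + √1109584] ≈ (1/2)(28 + 1053.3679) = 540.684.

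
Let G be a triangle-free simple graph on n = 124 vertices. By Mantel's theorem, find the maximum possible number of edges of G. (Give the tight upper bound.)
ex(124, K_3) = ⌊124^2/4⌋ = 3844

Mantel (1907): a triangle-free graph on n vertices has at most ⌊n^2/4⌋ edges, with equality for the complete bipartite graph K_{⌊n/2⌋, ⌈n/2⌉}. For n = 124: ⌊124^2/4⌋ = ⌊15376/4⌋ = 3844. The extremal graph is K_{62, 62}, which has 62·62 = 3844 edges.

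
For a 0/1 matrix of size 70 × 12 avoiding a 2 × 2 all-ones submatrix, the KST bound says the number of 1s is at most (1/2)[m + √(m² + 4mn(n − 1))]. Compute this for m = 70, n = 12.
z(70, 12; 2, 2) ≤ (1/2)[70 + √(70² + 4·70·12·11)] = (1/2)[70 + √41860] = 137.2986

Kővári–Sós–Turán: let r_1, ..., r_70 be the row sums and z = Σ r_i the total number of 1s. Each pair of columns can share at most one row with both entries 1 (else a 2×2 all-ones block appears), so Σ_i C(r_i, 2) ≤ C(12, 2) = 66. By convexity Σ_i C(r_i, 2) ≥ 70·C(z/70, 2) = z(z − 70)/(2·70), giving z² − 70z − 70·12·11 ≤ 0 and hence z ≤ (1/2)[70 + √(4900 + 4·9240)] = (1/2)[70 + √41860] ≈ (1/2)(70 + 204.5972) = 137.2986.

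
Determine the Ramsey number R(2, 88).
R(2, 88) = 88

R(2, k) = k for all k ≥ 2: in a 2-colouring of K_k, either some edge is red (a red K_2) or all edges are blue (a blue K_k). And K_{87} coloured all-blue has no blue K_88, so R(2, 88) > 87. Hence R(2, 88) = 88.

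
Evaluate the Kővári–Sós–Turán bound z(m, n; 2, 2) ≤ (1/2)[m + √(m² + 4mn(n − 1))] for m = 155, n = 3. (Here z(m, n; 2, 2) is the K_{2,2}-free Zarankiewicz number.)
z(155, 3; 2, 2) ≤ (1/2)[155 + √(155² + 4·155·3·2)] = (1/2)[155 + √27745] = 160.7842

Kővári–Sós–Turán: let r_1, ..., r_155 be the row sums and z = Σ r_i the total number of 1s. Each pair of columns can share at most one row with both entries 1 (else a 2×2 all-ones block appears), so Σ_i C(r_i, 2) ≤ C(3, 2) = 3. By convexity Σ_i C(r_i, 2) ≥ 155·C(z/155, 2) = z(z − 155)/(2·155), giving z² − 155z − 155·3·2 ≤ 0 and hence z ≤ (1/2)[155 + √(24025 + 4·930)] = (1/2)[155 + √27745] ≈ (1/2)(155 + 166.5683) = 160.7842.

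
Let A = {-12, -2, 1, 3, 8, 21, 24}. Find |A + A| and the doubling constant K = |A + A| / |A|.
K = |A + A| / |A| = 24/7

Enumerate A + A = {a + b : a, b ∈ A}. With |A| = 7, there are |A|^2 = 49 ordered sum pairs; collecting distinct values, A + A = {-24, -14, -11, -9, -4, -1, 1, 2, 4, 6, 9, 11, 12, 16, 19, 22, 24, 25, 27, 29, 32, 42, 45, 48}, so |A + A| = 24. Thus K = 24/7. For comparison, the minimum possible |A + A| over all 7-element sets is 2·7 − 1 = 13 (so min K = 13/7), attained only by arithmetic progressions.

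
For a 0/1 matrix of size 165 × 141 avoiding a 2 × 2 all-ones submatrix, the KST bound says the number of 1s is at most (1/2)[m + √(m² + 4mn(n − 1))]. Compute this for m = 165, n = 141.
z(165, 141; 2, 2) ≤ (1/2)[165 + √(165² + 4·165·141·140)] = (1/2)[165 + √13055625] = 1889.1284

Kővári–Sós–Turán: let r_1, ..., r_165 be the row sums and z = Σ r_i the total number of 1s. Each pair of columns can share at most one row with both entries 1 (else a 2×2 all-ones block appears), so Σ_i C(r_i, 2) ≤ C(141, 2) = 9870. By convexity Σ_i C(r_i, 2) ≥ 165·C(z/165, 2) = z(z − 165)/(2·165), giving z² − 165z − 165·141·140 ≤ 0 and hence z ≤ (1/2)[165 + √(27225 + 4·3257100)] = (1/2)[165 + √13055625] ≈ (1/2)(165 + 3613.2568) = 1889.1284.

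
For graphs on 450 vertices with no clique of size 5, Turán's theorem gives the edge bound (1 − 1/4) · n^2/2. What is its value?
Turán density bound = (3/4) · 450^2/2 = 151875/2 ≈ 75937.5

Turán's theorem: ex(n, K_{r+1}) is achieved by the complete r-partite Turán graph T(n, r) with parts as balanced as possible, and is at most (1 − 1/r) · n^2/2. For r = 4, n = 450: the density bound is (3/4) · 202500/2 = 151875/2 ≈ 75937.5. The integer-valued extremum is e(T(450, 4)) = 75937, which is strictly less than the density bound 151875/2 since 4 ∤ 450 (the parts of T(450, 4) cannot all be equal).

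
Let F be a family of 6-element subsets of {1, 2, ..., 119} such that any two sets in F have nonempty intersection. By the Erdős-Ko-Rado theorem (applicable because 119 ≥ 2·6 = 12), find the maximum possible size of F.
max |F| = C(118, 5) = 174963438

Erdős-Ko-Rado (1961): when n ≥ 2k, max |F| = C(n−1, k−1). The bound is attained by the star {A : i ∈ A} for any fixed i ∈ [n]. Here C(119−1, 6−1) = C(118, 5) = 174963438.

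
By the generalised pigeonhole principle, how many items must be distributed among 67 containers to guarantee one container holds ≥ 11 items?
n = (11 − 1)·67 + 1 = 671

By the generalised pigeonhole principle, to guarantee some box contains ≥ r objects we need more than (r − 1) · k objects total. Threshold: n = (r − 1) · k + 1. With r = 11 and k = 67: n = 10 · 67 + 1 = 670 + 1 = 671. For n = 670 = 10 · 67, we can put exactly 10 objects in every box, avoiding 11 in any single one — so 671 is tight.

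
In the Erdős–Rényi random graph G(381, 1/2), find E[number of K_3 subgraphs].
E[# K_3] = C(381, 3) · (1/2)^C(3, 2) = 9145270 / 2^3 = 4572635/4 = 1143158.75

For each 3-subset S of vertices (there are C(381, 3) = 9145270 such S), let X_S = 1 if S induces a K_3 (all C(3, 2) = 3 edges present). Then P(X_S = 1) = (1/2)^3 = 1/8. By linearity of expectation, E[# K_3] = C(381, 3) · (1/2)^3 = 9145270 / 8 = 4572635/4 = 1143158.75.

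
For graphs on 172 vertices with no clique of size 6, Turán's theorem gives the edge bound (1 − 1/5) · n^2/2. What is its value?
Turán density bound = (4/5) · 172^2/2 = 59168/5 ≈ 11833.6

Turán's theorem: ex(n, K_{r+1}) is achieved by the complete r-partite Turán graph T(n, r) with parts as balanced as possible, and is at most (1 − 1/r) · n^2/2. For r = 5, n = 172: the density bound is (4/5) · 29584/2 = 59168/5 ≈ 11833.6. The integer-valued extremum is e(T(172, 5)) = 11833, which is strictly less than the density bound 59168/5 since 5 ∤ 172 (the parts of T(172, 5) cannot all be equal).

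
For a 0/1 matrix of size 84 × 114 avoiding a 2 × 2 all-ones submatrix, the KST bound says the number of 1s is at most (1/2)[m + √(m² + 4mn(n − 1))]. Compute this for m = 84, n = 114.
z(84, 114; 2, 2) ≤ (1/2)[84 + √(84² + 4·84·114·113)] = (1/2)[84 + √4335408] = 1083.0821

Kővári–Sós–Turán: let r_1, ..., r_84 be the row sums and z = Σ r_i the total number of 1s. Each pair of columns can share at most one row with both entries 1 (else a 2×2 all-ones block appears), so Σ_i C(r_i, 2) ≤ C(114, 2) = 6441. By convexity Σ_i C(r_i, 2) ≥ 84·C(z/84, 2) = z(z − 84)/(2·84), giving z² − 84z − 84·114·113 ≤ 0 and hence z ≤ (1/2)[84 + √(7056 + 4·1082088)] = (1/2)[84 + √4335408] ≈ (1/2)(84 + 2082.1643) = 1083.0821.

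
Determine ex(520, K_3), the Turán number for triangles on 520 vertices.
ex(520, K_3) = ⌊520^2/4⌋ = 67600

Mantel (1907): a triangle-free graph on n vertices has at most ⌊n^2/4⌋ edges, with equality for the complete bipartite graph K_{⌊n/2⌋, ⌈n/2⌉}. For n = 520: ⌊520^2/4⌋ = ⌊270400/4⌋ = 67600. The extremal graph is K_{260, 260}, which has 260·260 = 67600 edges.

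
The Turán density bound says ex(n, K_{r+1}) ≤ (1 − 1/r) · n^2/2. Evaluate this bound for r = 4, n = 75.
Turán density bound = (3/4) · 75^2/2 = 16875/8 ≈ 2109.375

Turán's theorem: ex(n, K_{r+1}) is achieved by the complete r-partite Turán graph T(n, r) with parts as balanced as possible, and is at most (1 − 1/r) · n^2/2. For r = 4, n = 75: the density bound is (3/4) · 5625/2 = 16875/8 ≈ 2109.375. The integer-valued extremum is e(T(75, 4)) = 2109, which is strictly less than the density bound 16875/8 since 4 ∤ 75 (the parts of T(75, 4) cannot all be equal).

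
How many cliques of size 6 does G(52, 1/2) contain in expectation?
E[# K_6] = C(52, 6) · (1/2)^C(6, 2) = 20358520 / 2^15 = 2544815/4096 ≈ 621.292725

For each 6-subset S of vertices (there are C(52, 6) = 20358520 such S), let X_S = 1 if S induces a K_6 (all C(6, 2) = 15 edges present). Then P(X_S = 1) = (1/2)^15 = 1/32768. By linearity of expectation, E[# K_6] = C(52, 6) · (1/2)^15 = 20358520 / 32768 = 2544815/4096 ≈ 621.292725.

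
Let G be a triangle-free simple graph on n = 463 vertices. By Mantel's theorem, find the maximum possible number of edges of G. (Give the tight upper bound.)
ex(463, K_3) = ⌊463^2/4⌋ = 53592

Mantel (1907): a triangle-free graph on n vertices has at most ⌊n^2/4⌋ edges, with equality for the complete bipartite graph K_{⌊n/2⌋, ⌈n/2⌉}. For n = 463: ⌊463^2/4⌋ = ⌊214369/4⌋ = 53592. The extremal graph is K_{231, 232}, which has 231·232 = 53592 edges.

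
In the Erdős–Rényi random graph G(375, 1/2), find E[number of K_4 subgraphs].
E[# K_4] = C(375, 4) · (1/2)^C(4, 2) = 810855375 / 2^6 = 12669615.234375

For each 4-subset S of vertices (there are C(375, 4) = 810855375 such S), let X_S = 1 if S induces a K_4 (all C(4, 2) = 6 edges present). Then P(X_S = 1) = (1/2)^6 = 1/64. By linearity of expectation, E[# K_4] = C(375, 4) · (1/2)^6 = 810855375 / 64 = 12669615.234375.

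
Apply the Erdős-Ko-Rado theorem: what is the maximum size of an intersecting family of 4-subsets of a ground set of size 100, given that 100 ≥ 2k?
max |F| = C(99, 3) = 156849

Erdős-Ko-Rado (1961): when n ≥ 2k, max |F| = C(n−1, k−1). The bound is attained by the star {A : i ∈ A} for any fixed i ∈ [n]. Here C(100−1, 4−1) = C(99, 3) = 156849.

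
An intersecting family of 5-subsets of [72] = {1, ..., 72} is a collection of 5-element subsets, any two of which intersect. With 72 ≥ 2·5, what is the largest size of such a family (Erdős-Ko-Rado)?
max |F| = C(71, 4) = 971635

Erdős-Ko-Rado (1961): when n ≥ 2k, max |F| = C(n−1, k−1). The bound is attained by the star {A : i ∈ A} for any fixed i ∈ [n]. Here C(72−1, 5−1) = C(71, 4) = 971635.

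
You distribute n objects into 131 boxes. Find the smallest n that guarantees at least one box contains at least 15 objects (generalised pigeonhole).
n = (15 − 1)·131 + 1 = 1835

By the generalised pigeonhole principle, to guarantee some box contains ≥ r objects we need more than (r − 1) · k objects total. Threshold: n = (r − 1) · k + 1. With r = 15 and k = 131: n = 14 · 131 + 1 = 1834 + 1 = 1835. For n = 1834 = 14 · 131, we can put exactly 14 objects in every box, avoiding 15 in any single one — so 1835 is tight.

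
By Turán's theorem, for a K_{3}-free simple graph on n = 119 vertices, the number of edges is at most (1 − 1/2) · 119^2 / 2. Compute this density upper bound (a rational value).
Turán density bound = (1/2) · 119^2/2 = 14161/4 ≈ 3540.25

Turán's theorem: ex(n, K_{r+1}) is achieved by the complete r-partite Turán graph T(n, r) with parts as balanced as possible, and is at most (1 − 1/r) · n^2/2. For r = 2, n = 119: the density bound is (1/2) · 14161/2 = 14161/4 ≈ 3540.25. The integer-valued extremum is e(T(119, 2)) = 3540, which is strictly less than the density bound 14161/4 since 2 ∤ 119 (the parts of T(119, 2) cannot all be equal).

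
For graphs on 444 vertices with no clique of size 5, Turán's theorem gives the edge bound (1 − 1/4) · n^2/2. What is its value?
Turán density bound = (3/4) · 444^2/2 = 73926

Turán's theorem: ex(n, K_{r+1}) is achieved by the complete r-partite Turán graph T(n, r) with parts as balanced as possible, and is at most (1 − 1/r) · n^2/2. For r = 4, n = 444: the density bound is (3/4) · 197136/2 = 73926. Since 4 ∣ 444, the Turán graph T(444, 4) has parts of equal size 111, and its edge count e(T(444, 4)) = 73926 attains the density bound exactly.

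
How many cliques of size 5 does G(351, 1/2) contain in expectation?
E[# K_5] = C(351, 5) · (1/2)^C(5, 2) = 43144760295 / 2^10 ≈ 42133554.975586

For each 5-subset S of vertices (there are C(351, 5) = 43144760295 such S), let X_S = 1 if S induces a K_5 (all C(5, 2) = 10 edges present). Then P(X_S = 1) = (1/2)^10 = 1/1024. By linearity of expectation, E[# K_5] = C(351, 5) · (1/2)^10 = 43144760295 / 1024 ≈ 42133554.975586.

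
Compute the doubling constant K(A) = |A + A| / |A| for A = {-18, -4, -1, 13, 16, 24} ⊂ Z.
K = |A + A| / |A| = 18/6 = 3

Enumerate A + A = {a + b : a, b ∈ A}. With |A| = 6, there are |A|^2 = 36 ordered sum pairs; collecting distinct values, A + A = {-36, -22, -19, -8, -5, -2, 6, 9, 12, 15, 20, 23, 26, 29, 32, 37, 40, 48}, so |A + A| = 18. Thus K = 18/6 = 3. For comparison, the minimum possible |A + A| over all 6-element sets is 2·6 − 1 = 11 (so min K = 11/6), attained only by arithmetic progressions.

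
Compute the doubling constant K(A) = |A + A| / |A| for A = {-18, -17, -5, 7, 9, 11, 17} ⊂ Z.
K = |A + A| / |A| = 26/7

Enumerate A + A = {a + b : a, b ∈ A}. With |A| = 7, there are |A|^2 = 49 ordered sum pairs; collecting distinct values, A + A = {-36, -35, -34, -23, -22, -11, -10, -9, -8, -7, -6, -1, 0, 2, 4, 6, 12, 14, 16, 18, 20, 22, 24, 26, 28, 34}, so |A + A| = 26. Thus K = 26/7. For comparison, the minimum possible |A + A| over all 7-element sets is 2·7 − 1 = 13 (so min K = 13/7), attained only by arithmetic progressions.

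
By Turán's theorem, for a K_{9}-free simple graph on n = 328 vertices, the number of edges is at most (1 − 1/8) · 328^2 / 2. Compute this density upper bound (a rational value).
Turán density bound = (7/8) · 328^2/2 = 47068

Turán's theorem: ex(n, K_{r+1}) is achieved by the complete r-partite Turán graph T(n, r) with parts as balanced as possible, and is at most (1 − 1/r) · n^2/2. For r = 8, n = 328: the density bound is (7/8) · 107584/2 = 47068. Since 8 ∣ 328, the Turán graph T(328, 8) has parts of equal size 41, and its edge count e(T(328, 8)) = 47068 attains the density bound exactly.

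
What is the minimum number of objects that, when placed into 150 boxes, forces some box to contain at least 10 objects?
n = (10 − 1)·150 + 1 = 1351

By the generalised pigeonhole principle, to guarantee some box contains ≥ r objects we need more than (r − 1) · k objects total. Threshold: n = (r − 1) · k + 1. With r = 10 and k = 150: n = 9 · 150 + 1 = 1350 + 1 = 1351. For n = 1350 = 9 · 150, we can put exactly 9 objects in every box, avoiding 10 in any single one — so 1351 is tight.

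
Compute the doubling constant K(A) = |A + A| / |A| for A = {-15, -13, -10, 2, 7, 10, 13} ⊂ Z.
K = |A + A| / |A| = 24/7

Enumerate A + A = {a + b : a, b ∈ A}. With |A| = 7, there are |A|^2 = 49 ordered sum pairs; collecting distinct values, A + A = {-30, -28, -26, -25, -23, -20, -13, -11, -8, -6, -5, -3, -2, 0, 3, 4, 9, 12, 14, 15, 17, 20, 23, 26}, so |A + A| = 24. Thus K = 24/7. For comparison, the minimum possible |A + A| over all 7-element sets is 2·7 − 1 = 13 (so min K = 13/7), attained only by arithmetic progressions.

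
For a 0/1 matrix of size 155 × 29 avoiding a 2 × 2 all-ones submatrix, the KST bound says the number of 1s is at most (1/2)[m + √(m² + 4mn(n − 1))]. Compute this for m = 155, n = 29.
z(155, 29; 2, 2) ≤ (1/2)[155 + √(155² + 4·155·29·28)] = (1/2)[155 + √527465] = 440.6339

Kővári–Sós–Turán: let r_1, ..., r_155 be the row sums and z = Σ r_i the total number of 1s. Each pair of columns can share at most one row with both entries 1 (else a 2×2 all-ones block appears), so Σ_i C(r_i, 2) ≤ C(29, 2) = 406. By convexity Σ_i C(r_i, 2) ≥ 155·C(z/155, 2) = z(z − 155)/(2·155), giving z² − 155z − 155·29·28 ≤ 0 and hence z ≤ (1/2)[155 + √(24025 + 4·125860)] = (1/2)[155 + √527465] ≈ (1/2)(155 + 726.2679) = 440.6339.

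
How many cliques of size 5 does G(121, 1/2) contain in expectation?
E[# K_5] = C(121, 5) · (1/2)^C(5, 2) = 198792594 / 2^10 = 99396297/512 ≈ 194133.392578

For each 5-subset S of vertices (there are C(121, 5) = 198792594 such S), let X_S = 1 if S induces a K_5 (all C(5, 2) = 10 edges present). Then P(X_S = 1) = (1/2)^10 = 1/1024. By linearity of expectation, E[# K_5] = C(121, 5) · (1/2)^10 = 198792594 / 1024 = 99396297/512 ≈ 194133.392578.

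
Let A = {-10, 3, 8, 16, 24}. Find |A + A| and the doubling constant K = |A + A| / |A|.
K = |A + A| / |A| = 13/5

Enumerate A + A = {a + b : a, b ∈ A}. With |A| = 5, there are |A|^2 = 25 ordered sum pairs; collecting distinct values, A + A = {-20, -7, -2, 6, 11, 14, 16, 19, 24, 27, 32, 40, 48}, so |A + A| = 13. Thus K = 13/5. For comparison, the minimum possible |A + A| over all 5-element sets is 2·5 − 1 = 9 (so min K = 9/5), attained only by arithmetic progressions.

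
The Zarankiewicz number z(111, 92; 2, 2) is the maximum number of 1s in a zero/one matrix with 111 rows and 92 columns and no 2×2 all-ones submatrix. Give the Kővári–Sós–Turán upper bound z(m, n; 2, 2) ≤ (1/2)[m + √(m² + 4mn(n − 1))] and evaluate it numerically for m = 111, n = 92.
z(111, 92; 2, 2) ≤ (1/2)[111 + √(111² + 4·111·92·91)] = (1/2)[111 + √3729489] = 1021.0942

Kővári–Sós–Turán: let r_1, ..., r_111 be the row sums and z = Σ r_i the total number of 1s. Each pair of columns can share at most one row with both entries 1 (else a 2×2 all-ones block appears), so Σ_i C(r_i, 2) ≤ C(92, 2) = 4186. By convexity Σ_i C(r_i, 2) ≥ 111·C(z/111, 2) = z(z − 111)/(2·111), giving z² − 111z − 111·92·91 ≤ 0 and hence z ≤ (1/2)[111 + √(12321 + 4·929292)] = (1/2)[111 + √3729489] ≈ (1/2)(111 + 1931.1885) = 1021.0942.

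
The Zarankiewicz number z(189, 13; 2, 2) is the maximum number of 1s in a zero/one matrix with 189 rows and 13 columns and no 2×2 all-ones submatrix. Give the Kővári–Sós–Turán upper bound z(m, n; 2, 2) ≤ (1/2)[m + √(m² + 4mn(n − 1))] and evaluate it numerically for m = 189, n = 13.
z(189, 13; 2, 2) ≤ (1/2)[189 + √(189² + 4·189·13·12)] = (1/2)[189 + √153657] = 290.4955

Kővári–Sós–Turán: let r_1, ..., r_189 be the row sums and z = Σ r_i the total number of 1s. Each pair of columns can share at most one row with both entries 1 (else a 2×2 all-ones block appears), so Σ_i C(r_i, 2) ≤ C(13, 2) = 78. By convexity Σ_i C(r_i, 2) ≥ 189·C(z/189, 2) = z(z − 189)/(2·189), giving z² − 189z − 189·13·12 ≤ 0 and hence z ≤ (1/2)[189 + √(35721 + 4·29484)] = (1/2)[189 + √153657] ≈ (1/2)(189 + 391.9911) = 290.4955.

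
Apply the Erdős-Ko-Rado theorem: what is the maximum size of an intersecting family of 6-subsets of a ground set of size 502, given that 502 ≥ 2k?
max |F| = C(501, 5) = 257817718725

Erdős-Ko-Rado (1961): when n ≥ 2k, max |F| = C(n−1, k−1). The bound is attained by the star {A : i ∈ A} for any fixed i ∈ [n]. Here C(502−1, 6−1) = C(501, 5) = 257817718725.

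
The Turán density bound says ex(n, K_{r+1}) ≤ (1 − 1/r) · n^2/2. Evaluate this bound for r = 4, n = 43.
Turán density bound = (3/4) · 43^2/2 = 5547/8 ≈ 693.375

Turán's theorem: ex(n, K_{r+1}) is achieved by the complete r-partite Turán graph T(n, r) with parts as balanced as possible, and is at most (1 − 1/r) · n^2/2. For r = 4, n = 43: the density bound is (3/4) · 1849/2 = 5547/8 ≈ 693.375. The integer-valued extremum is e(T(43, 4)) = 693, which is strictly less than the density bound 5547/8 since 4 ∤ 43 (the parts of T(43, 4) cannot all be equal).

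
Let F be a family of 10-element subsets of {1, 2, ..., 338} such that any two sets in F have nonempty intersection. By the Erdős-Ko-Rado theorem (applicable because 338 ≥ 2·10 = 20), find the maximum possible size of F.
max |F| = C(337, 9) = 138713128895934670

Erdős-Ko-Rado (1961): when n ≥ 2k, max |F| = C(n−1, k−1). The bound is attained by the star {A : i ∈ A} for any fixed i ∈ [n]. Here C(338−1, 10−1) = C(337, 9) = 138713128895934670.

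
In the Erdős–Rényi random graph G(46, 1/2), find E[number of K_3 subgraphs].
E[# K_3] = C(46, 3) · (1/2)^C(3, 2) = 15180 / 2^3 = 3795/2 = 1897.5

For each 3-subset S of vertices (there are C(46, 3) = 15180 such S), let X_S = 1 if S induces a K_3 (all C(3, 2) = 3 edges present). Then P(X_S = 1) = (1/2)^3 = 1/8. By linearity of expectation, E[# K_3] = C(46, 3) · (1/2)^3 = 15180 / 8 = 3795/2 = 1897.5.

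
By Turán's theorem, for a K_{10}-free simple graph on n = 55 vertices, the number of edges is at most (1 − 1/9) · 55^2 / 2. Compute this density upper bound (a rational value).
Turán density bound = (8/9) · 55^2/2 = 12100/9 ≈ 1344.4444

Turán's theorem: ex(n, K_{r+1}) is achieved by the complete r-partite Turán graph T(n, r) with parts as balanced as possible, and is at most (1 − 1/r) · n^2/2. For r = 9, n = 55: the density bound is (8/9) · 3025/2 = 12100/9 ≈ 1344.4444. The integer-valued extremum is e(T(55, 9)) = 1344, which is strictly less than the density bound 12100/9 since 9 ∤ 55 (the parts of T(55, 9) cannot all be equal).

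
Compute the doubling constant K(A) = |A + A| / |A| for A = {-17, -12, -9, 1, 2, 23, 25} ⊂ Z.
K = |A + A| / |A| = 28/7 = 4

Enumerate A + A = {a + b : a, b ∈ A}. With |A| = 7, there are |A|^2 = 49 ordered sum pairs; collecting distinct values, A + A = {-34, -29, -26, -24, -21, -18, -16, -15, -11, -10, -8, -7, 2, 3, 4, 6, 8, 11, 13, 14, 16, 24, 25, 26, 27, 46, 48, 50}, so |A + A| = 28. Thus K = 28/7 = 4. For comparison, the minimum possible |A + A| over all 7-element sets is 2·7 − 1 = 13 (so min K = 13/7), attained only by arithmetic progressions.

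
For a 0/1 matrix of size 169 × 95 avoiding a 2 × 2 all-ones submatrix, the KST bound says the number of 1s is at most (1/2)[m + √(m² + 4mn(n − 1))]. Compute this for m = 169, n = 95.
z(169, 95; 2, 2) ≤ (1/2)[169 + √(169² + 4·169·95·94)] = (1/2)[169 + √6065241] = 1315.8855

Kővári–Sós–Turán: let r_1, ..., r_169 be the row sums and z = Σ r_i the total number of 1s. Each pair of columns can share at most one row with both entries 1 (else a 2×2 all-ones block appears), so Σ_i C(r_i, 2) ≤ C(95, 2) = 4465. By convexity Σ_i C(r_i, 2) ≥ 169·C(z/169, 2) = z(z − 169)/(2·169), giving z² − 169z − 169·95·94 ≤ 0 and hence z ≤ (1/2)[169 + √(28561 + 4·1509170)] = (1/2)[169 + √6065241] ≈ (1/2)(169 + 2462.771) = 1315.8855.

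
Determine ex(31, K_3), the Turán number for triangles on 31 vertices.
ex(31, K_3) = ⌊31^2/4⌋ = 240

Mantel (1907): a triangle-free graph on n vertices has at most ⌊n^2/4⌋ edges, with equality for the complete bipartite graph K_{⌊n/2⌋, ⌈n/2⌉}. For n = 31: ⌊31^2/4⌋ = ⌊961/4⌋ = 240. The extremal graph is K_{15, 16}, which has 15·16 = 240 edges.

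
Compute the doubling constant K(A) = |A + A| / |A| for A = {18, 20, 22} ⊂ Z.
K = |A + A| / |A| = 5/3

Enumerate A + A = {a + b : a, b ∈ A}. With |A| = 3, there are |A|^2 = 9 ordered sum pairs; collecting distinct values, A + A = {36, 38, 40, 42, 44}, so |A + A| = 5. Thus K = 5/3. Here |A + A| = 2|A| − 1 = 5, the minimum possible — so K = 5/3 is minimal, which holds iff A is an arithmetic progression.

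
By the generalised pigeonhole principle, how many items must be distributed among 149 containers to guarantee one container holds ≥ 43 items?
n = (43 − 1)·149 + 1 = 6259

By the generalised pigeonhole principle, to guarantee some box contains ≥ r objects we need more than (r − 1) · k objects total. Threshold: n = (r − 1) · k + 1. With r = 43 and k = 149: n = 42 · 149 + 1 = 6258 + 1 = 6259. For n = 6258 = 42 · 149, we can put exactly 42 objects in every box, avoiding 43 in any single one — so 6259 is tight.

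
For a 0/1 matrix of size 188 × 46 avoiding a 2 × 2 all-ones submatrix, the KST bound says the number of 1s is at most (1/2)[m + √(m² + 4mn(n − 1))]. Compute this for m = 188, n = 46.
z(188, 46; 2, 2) ≤ (1/2)[188 + √(188² + 4·188·46·45)] = (1/2)[188 + √1591984] = 724.8692

Kővári–Sós–Turán: let r_1, ..., r_188 be the row sums and z = Σ r_i the total number of 1s. Each pair of columns can share at most one row with both entries 1 (else a 2×2 all-ones block appears), so Σ_i C(r_i, 2) ≤ C(46, 2) = 1035. By convexity Σ_i C(r_i, 2) ≥ 188·C(z/188, 2) = z(z − 188)/(2·188), giving z² − 188z − 188·46·45 ≤ 0 and hence z ≤ (1/2)[188 + √(35344 + 4·389160)] = (1/2)[188 + √1591984] ≈ (1/2)(188 + 1261.7385) = 724.8692.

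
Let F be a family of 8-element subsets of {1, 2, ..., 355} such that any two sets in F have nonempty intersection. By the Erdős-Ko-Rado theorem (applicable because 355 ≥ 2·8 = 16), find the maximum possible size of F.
max |F| = C(354, 7) = 130217671789920

Erdős-Ko-Rado (1961): when n ≥ 2k, max |F| = C(n−1, k−1). The bound is attained by the star {A : i ∈ A} for any fixed i ∈ [n]. Here C(355−1, 8−1) = C(354, 7) = 130217671789920.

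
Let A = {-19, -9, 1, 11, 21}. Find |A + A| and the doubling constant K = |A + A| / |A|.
K = |A + A| / |A| = 9/5

Enumerate A + A = {a + b : a, b ∈ A}. With |A| = 5, there are |A|^2 = 25 ordered sum pairs; collecting distinct values, A + A = {-38, -28, -18, -8, 2, 12, 22, 32, 42}, so |A + A| = 9. Thus K = 9/5. Here |A + A| = 2|A| − 1 = 9, the minimum possible — so K = 9/5 is minimal, which holds iff A is an arithmetic progression.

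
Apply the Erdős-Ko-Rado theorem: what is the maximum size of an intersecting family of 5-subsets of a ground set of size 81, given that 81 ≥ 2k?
max |F| = C(80, 4) = 1581580

The Erdős-Ko-Rado theorem states: for n ≥ 2k, an intersecting family of k-subsets of an n-element set has size at most C(n − 1, k − 1), with equality for 'star' families {A ⊆ [n] : |A| = k, i ∈ A} (fix an element i). For n = 81, k = 5: C(80, 4) = 1581580.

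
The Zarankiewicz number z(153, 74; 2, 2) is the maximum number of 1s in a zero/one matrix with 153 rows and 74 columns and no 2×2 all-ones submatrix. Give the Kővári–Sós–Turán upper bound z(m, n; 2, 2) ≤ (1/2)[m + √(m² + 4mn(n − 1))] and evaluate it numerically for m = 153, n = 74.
z(153, 74; 2, 2) ≤ (1/2)[153 + √(153² + 4·153·74·73)] = (1/2)[153 + √3329433] = 988.8367

Kővári–Sós–Turán: let r_1, ..., r_153 be the row sums and z = Σ r_i the total number of 1s. Each pair of columns can share at most one row with both entries 1 (else a 2×2 all-ones block appears), so Σ_i C(r_i, 2) ≤ C(74, 2) = 2701. By convexity Σ_i C(r_i, 2) ≥ 153·C(z/153, 2) = z(z − 153)/(2·153), giving z² − 153z − 153·74·73 ≤ 0 and hence z ≤ (1/2)[153 + √(23409 + 4·826506)] = (1/2)[153 + √3329433] ≈ (1/2)(153 + 1824.6734) = 988.8367.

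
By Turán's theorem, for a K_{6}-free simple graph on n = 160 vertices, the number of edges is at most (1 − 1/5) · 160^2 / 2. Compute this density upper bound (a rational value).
Turán density bound = (4/5) · 160^2/2 = 10240

Turán's theorem: ex(n, K_{r+1}) is achieved by the complete r-partite Turán graph T(n, r) with parts as balanced as possible, and is at most (1 − 1/r) · n^2/2. For r = 5, n = 160: the density bound is (4/5) · 25600/2 = 10240. Since 5 ∣ 160, the Turán graph T(160, 5) has parts of equal size 32, and its edge count e(T(160, 5)) = 10240 attains the density bound exactly.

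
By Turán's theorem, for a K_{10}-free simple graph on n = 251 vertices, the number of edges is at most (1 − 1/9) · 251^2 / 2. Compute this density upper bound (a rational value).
Turán density bound = (8/9) · 251^2/2 = 252004/9 ≈ 28000.4444

Turán's theorem: ex(n, K_{r+1}) is achieved by the complete r-partite Turán graph T(n, r) with parts as balanced as possible, and is at most (1 − 1/r) · n^2/2. For r = 9, n = 251: the density bound is (8/9) · 63001/2 = 252004/9 ≈ 28000.4444. The integer-valued extremum is e(T(251, 9)) = 28000, which is strictly less than the density bound 252004/9 since 9 ∤ 251 (the parts of T(251, 9) cannot all be equal).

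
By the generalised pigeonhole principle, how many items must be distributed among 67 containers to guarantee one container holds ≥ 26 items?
n = (26 − 1)·67 + 1 = 1676

By the generalised pigeonhole principle, to guarantee some box contains ≥ r objects we need more than (r − 1) · k objects total. Threshold: n = (r − 1) · k + 1. With r = 26 and k = 67: n = 25 · 67 + 1 = 1675 + 1 = 1676. For n = 1675 = 25 · 67, we can put exactly 25 objects in every box, avoiding 26 in any single one — so 1676 is tight.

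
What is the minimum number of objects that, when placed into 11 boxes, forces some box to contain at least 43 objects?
n = (43 − 1)·11 + 1 = 463

By the generalised pigeonhole principle, to guarantee some box contains ≥ r objects we need more than (r − 1) · k objects total. Threshold: n = (r − 1) · k + 1. With r = 43 and k = 11: n = 42 · 11 + 1 = 462 + 1 = 463. For n = 462 = 42 · 11, we can put exactly 42 objects in every box, avoiding 43 in any single one — so 463 is tight.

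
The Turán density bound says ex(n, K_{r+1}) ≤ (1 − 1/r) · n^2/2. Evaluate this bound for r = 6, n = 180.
Turán density bound = (5/6) · 180^2/2 = 13500

Turán's theorem: ex(n, K_{r+1}) is achieved by the complete r-partite Turán graph T(n, r) with parts as balanced as possible, and is at most (1 − 1/r) · n^2/2. For r = 6, n = 180: the density bound is (5/6) · 32400/2 = 13500. Since 6 ∣ 180, the Turán graph T(180, 6) has parts of equal size 30, and its edge count e(T(180, 6)) = 13500 attains the density bound exactly.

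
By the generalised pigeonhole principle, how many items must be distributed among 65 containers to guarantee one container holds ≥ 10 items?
n = (10 − 1)·65 + 1 = 586

By the generalised pigeonhole principle, to guarantee some box contains ≥ r objects we need more than (r − 1) · k objects total. Threshold: n = (r − 1) · k + 1. With r = 10 and k = 65: n = 9 · 65 + 1 = 585 + 1 = 586. For n = 585 = 9 · 65, we can put exactly 9 objects in every box, avoiding 10 in any single one — so 586 is tight.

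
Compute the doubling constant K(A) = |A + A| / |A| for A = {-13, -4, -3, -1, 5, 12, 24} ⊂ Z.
K = |A + A| / |A| = 26/7

Enumerate A + A = {a + b : a, b ∈ A}. With |A| = 7, there are |A|^2 = 49 ordered sum pairs; collecting distinct values, A + A = {-26, -17, -16, -14, -8, -7, -6, -5, -4, -2, -1, 1, 2, 4, 8, 9, 10, 11, 17, 20, 21, 23, 24, 29, 36, 48}, so |A + A| = 26. Thus K = 26/7. For comparison, the minimum possible |A + A| over all 7-element sets is 2·7 − 1 = 13 (so min K = 13/7), attained only by arithmetic progressions.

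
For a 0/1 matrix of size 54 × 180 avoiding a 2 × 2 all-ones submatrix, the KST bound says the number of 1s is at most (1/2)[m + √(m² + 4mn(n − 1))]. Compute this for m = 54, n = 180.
z(54, 180; 2, 2) ≤ (1/2)[54 + √(54² + 4·54·180·179)] = (1/2)[54 + √6962436] = 1346.3214

Kővári–Sós–Turán: let r_1, ..., r_54 be the row sums and z = Σ r_i the total number of 1s. Each pair of columns can share at most one row with both entries 1 (else a 2×2 all-ones block appears), so Σ_i C(r_i, 2) ≤ C(180, 2) = 16110. By convexity Σ_i C(r_i, 2) ≥ 54·C(z/54, 2) = z(z − 54)/(2·54), giving z² − 54z − 54·180·179 ≤ 0 and hence z ≤ (1/2)[54 + √(2916 + 4·1739880)] = (1/2)[54 + √6962436] ≈ (1/2)(54 + 2638.6428) = 1346.3214.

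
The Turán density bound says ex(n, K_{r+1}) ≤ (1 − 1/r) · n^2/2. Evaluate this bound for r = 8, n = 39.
Turán density bound = (7/8) · 39^2/2 = 10647/16 ≈ 665.4375

Turán's theorem: ex(n, K_{r+1}) is achieved by the complete r-partite Turán graph T(n, r) with parts as balanced as possible, and is at most (1 − 1/r) · n^2/2. For r = 8, n = 39: the density bound is (7/8) · 1521/2 = 10647/16 ≈ 665.4375. The integer-valued extremum is e(T(39, 8)) = 665, which is strictly less than the density bound 10647/16 since 8 ∤ 39 (the parts of T(39, 8) cannot all be equal).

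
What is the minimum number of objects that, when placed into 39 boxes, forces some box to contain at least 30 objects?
n = (30 − 1)·39 + 1 = 1132

By the generalised pigeonhole principle, to guarantee some box contains ≥ r objects we need more than (r − 1) · k objects total. Threshold: n = (r − 1) · k + 1. With r = 30 and k = 39: n = 29 · 39 + 1 = 1131 + 1 = 1132. For n = 1131 = 29 · 39, we can put exactly 29 objects in every box, avoiding 30 in any single one — so 1132 is tight.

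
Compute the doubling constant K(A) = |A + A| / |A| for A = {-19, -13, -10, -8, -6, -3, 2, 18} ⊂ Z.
K = |A + A| / |A| = 31/8

Enumerate A + A = {a + b : a, b ∈ A}. With |A| = 8, there are |A|^2 = 64 ordered sum pairs; collecting distinct values, A + A = {-38, -32, -29, -27, -26, -25, -23, -22, -21, -20, -19, -18, -17, -16, -14, -13, -12, -11, -9, -8, -6, -4, -1, 4, 5, 8, 10, 12, 15, 20, 36}, so |A + A| = 31. Thus K = 31/8. For comparison, the minimum possible |A + A| over all 8-element sets is 2·8 − 1 = 15 (so min K = 15/8), attained only by arithmetic progressions.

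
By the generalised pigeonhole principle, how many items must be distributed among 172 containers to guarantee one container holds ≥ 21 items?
n = (21 − 1)·172 + 1 = 3441

By the generalised pigeonhole principle, to guarantee some box contains ≥ r objects we need more than (r − 1) · k objects total. Threshold: n = (r − 1) · k + 1. With r = 21 and k = 172: n = 20 · 172 + 1 = 3440 + 1 = 3441. For n = 3440 = 20 · 172, we can put exactly 20 objects in every box, avoiding 21 in any single one — so 3441 is tight.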